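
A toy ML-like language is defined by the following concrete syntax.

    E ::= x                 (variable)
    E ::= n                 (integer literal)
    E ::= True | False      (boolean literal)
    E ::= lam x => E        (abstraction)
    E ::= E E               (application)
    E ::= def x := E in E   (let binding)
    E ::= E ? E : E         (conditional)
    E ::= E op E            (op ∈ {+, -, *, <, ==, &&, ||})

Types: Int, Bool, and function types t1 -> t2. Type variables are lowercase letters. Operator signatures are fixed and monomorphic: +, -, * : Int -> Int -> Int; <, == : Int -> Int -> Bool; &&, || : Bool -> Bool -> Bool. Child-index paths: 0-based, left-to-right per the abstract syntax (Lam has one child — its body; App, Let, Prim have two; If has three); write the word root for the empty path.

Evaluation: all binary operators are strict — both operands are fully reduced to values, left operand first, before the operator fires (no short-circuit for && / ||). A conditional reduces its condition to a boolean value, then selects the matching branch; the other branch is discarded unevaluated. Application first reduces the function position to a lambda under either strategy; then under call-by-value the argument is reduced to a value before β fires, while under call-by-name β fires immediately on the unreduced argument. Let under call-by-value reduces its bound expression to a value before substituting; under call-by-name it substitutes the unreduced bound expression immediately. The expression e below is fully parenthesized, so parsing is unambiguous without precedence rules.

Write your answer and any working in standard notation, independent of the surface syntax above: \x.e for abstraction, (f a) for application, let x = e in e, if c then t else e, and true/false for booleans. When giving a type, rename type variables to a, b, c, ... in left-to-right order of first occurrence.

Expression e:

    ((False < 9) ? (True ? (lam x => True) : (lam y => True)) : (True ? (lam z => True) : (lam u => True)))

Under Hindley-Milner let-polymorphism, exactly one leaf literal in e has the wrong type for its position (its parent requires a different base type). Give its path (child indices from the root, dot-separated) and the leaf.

Answer: 0.0 : false

Trace:
  unify Bool ~ Int
  FAIL: mismatch Bool ~ Int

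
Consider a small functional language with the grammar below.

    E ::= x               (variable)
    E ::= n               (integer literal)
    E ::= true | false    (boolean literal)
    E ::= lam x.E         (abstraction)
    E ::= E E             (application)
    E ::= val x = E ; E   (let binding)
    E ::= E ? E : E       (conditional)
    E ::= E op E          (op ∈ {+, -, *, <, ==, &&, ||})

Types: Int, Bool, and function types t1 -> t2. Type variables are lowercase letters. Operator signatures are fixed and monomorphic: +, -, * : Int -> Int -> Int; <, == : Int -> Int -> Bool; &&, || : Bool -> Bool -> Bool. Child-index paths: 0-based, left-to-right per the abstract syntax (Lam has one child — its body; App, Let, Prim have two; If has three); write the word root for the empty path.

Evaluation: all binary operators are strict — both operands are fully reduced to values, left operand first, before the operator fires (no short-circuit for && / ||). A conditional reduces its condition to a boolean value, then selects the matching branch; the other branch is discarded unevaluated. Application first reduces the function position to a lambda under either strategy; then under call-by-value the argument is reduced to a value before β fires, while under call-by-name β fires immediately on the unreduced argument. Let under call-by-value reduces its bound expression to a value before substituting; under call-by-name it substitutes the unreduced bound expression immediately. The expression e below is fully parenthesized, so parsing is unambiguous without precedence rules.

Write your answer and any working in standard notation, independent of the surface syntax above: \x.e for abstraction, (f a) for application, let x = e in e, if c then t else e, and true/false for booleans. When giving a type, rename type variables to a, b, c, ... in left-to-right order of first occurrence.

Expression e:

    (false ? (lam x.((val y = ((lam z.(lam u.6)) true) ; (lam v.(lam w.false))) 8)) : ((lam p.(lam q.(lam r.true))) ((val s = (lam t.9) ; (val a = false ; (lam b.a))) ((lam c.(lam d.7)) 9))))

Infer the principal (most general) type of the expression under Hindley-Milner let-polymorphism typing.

Trace:
  unify Bool ~ Bool
\u._ : c -> Int
\z._ : b -> c -> Int
  unify b -> c -> Int ~ Bool -> d
  unify b ~ Bool
  unify c -> Int ~ d
_ _ : c -> Int
let y : forall. c -> Int
\w._ : f -> Bool
\v._ : e -> f -> Bool
  unify e -> f -> Bool ~ Int -> g
  unify e ~ Int
  unify f -> Bool ~ g
_ _ : f -> Bool
\x._ : a -> f -> Bool
\r._ : j -> Bool
\q._ : i -> j -> Bool
\p._ : h -> i -> j -> Bool
\t._ : k -> Int
let s : forall. k -> Int
let a : Bool
a : Bool
\b._ : l -> Bool
\d._ : n -> Int
\c._ : m -> n -> Int
  unify m -> n -> Int ~ Int -> o
  unify m ~ Int
  unify n -> Int ~ o
_ _ : n -> Int
  unify l -> Bool ~ (n -> Int) -> p
  unify l ~ n -> Int
  unify Bool ~ p
_ _ : Bool
  unify h -> i -> j -> Bool ~ Bool -> q
  unify h ~ Bool
  unify i -> j -> Bool ~ q
_ _ : i -> j -> Bool
  unify a -> f -> Bool ~ i -> j -> Bool
  unify a ~ i
  unify f -> Bool ~ j -> Bool
  unify f ~ j
  unify Bool ~ Bool

Answer: a -> b -> Bool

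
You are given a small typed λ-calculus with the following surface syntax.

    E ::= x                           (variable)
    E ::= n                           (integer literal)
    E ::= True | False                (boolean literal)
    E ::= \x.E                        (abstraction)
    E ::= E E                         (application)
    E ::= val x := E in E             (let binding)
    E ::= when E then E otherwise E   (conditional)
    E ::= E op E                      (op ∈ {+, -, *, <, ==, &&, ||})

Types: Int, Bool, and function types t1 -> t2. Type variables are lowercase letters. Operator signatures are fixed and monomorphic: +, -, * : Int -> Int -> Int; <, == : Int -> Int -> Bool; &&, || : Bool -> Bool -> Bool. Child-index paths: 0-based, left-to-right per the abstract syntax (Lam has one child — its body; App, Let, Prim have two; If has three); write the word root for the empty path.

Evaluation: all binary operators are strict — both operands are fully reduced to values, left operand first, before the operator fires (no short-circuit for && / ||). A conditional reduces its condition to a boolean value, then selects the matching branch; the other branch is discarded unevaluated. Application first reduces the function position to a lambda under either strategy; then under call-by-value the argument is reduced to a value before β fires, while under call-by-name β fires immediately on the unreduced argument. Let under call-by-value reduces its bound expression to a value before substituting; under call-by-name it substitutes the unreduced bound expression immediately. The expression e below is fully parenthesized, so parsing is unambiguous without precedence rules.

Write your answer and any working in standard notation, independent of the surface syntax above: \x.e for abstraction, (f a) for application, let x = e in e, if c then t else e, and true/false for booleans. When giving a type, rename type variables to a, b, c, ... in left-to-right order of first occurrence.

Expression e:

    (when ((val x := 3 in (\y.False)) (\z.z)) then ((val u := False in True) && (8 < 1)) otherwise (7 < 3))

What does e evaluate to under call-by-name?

Trace:
step 0: (if ((let x = 3 in (\y.false)) (\z.z)) then ((let u = false in true) && (8 < 1)) else (7 < 3))
step 1: [let@0.0] (if ((\y.false) (\z.z)) then ((let u = false in true) && (8 < 1)) else (7 < 3))
step 2: [beta@0] (if false then ((let u = false in true) && (8 < 1)) else (7 < 3))
step 3: [if@root] (7 < 3)
step 4: [delta@root] false

Answer: false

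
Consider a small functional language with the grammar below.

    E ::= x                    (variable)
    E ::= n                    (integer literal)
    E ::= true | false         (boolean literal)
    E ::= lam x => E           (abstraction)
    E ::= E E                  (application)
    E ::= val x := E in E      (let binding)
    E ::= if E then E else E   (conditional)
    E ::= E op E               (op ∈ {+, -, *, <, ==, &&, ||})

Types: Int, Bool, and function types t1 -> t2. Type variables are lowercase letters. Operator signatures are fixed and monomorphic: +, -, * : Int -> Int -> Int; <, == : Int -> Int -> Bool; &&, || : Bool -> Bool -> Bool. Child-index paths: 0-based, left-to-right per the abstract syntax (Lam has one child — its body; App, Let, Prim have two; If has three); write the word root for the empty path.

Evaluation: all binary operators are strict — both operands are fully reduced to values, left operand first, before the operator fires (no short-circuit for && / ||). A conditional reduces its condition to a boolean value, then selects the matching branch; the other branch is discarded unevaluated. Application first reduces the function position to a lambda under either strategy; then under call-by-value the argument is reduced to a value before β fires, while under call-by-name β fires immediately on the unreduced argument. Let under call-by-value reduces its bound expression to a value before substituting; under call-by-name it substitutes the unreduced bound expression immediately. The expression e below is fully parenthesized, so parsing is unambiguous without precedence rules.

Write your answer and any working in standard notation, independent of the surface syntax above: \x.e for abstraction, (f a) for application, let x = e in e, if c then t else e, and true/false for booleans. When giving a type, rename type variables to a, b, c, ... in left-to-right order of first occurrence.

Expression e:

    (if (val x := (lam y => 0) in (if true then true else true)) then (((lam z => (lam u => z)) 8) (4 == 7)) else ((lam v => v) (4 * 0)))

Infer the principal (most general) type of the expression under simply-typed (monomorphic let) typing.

Trace:
\y._ : a -> Int
let x : a -> Int
  unify Bool ~ Bool
  unify Bool ~ Bool
  unify Bool ~ Bool
z : b
\u._ : c -> b
\z._ : b -> c -> b
  unify b -> c -> b ~ Int -> d
  unify b ~ Int
  unify c -> Int ~ d
_ _ : c -> Int
  unify Int ~ Int
  unify Int ~ Int
  unify c -> Int ~ Bool -> e
  unify c ~ Bool
  unify Int ~ e
_ _ : Int
v : f
\v._ : f -> f
  unify Int ~ Int
  unify Int ~ Int
  unify f -> f ~ Int -> g
  unify f ~ Int
  unify Int ~ g
_ _ : Int
  unify Int ~ Int

Answer: Int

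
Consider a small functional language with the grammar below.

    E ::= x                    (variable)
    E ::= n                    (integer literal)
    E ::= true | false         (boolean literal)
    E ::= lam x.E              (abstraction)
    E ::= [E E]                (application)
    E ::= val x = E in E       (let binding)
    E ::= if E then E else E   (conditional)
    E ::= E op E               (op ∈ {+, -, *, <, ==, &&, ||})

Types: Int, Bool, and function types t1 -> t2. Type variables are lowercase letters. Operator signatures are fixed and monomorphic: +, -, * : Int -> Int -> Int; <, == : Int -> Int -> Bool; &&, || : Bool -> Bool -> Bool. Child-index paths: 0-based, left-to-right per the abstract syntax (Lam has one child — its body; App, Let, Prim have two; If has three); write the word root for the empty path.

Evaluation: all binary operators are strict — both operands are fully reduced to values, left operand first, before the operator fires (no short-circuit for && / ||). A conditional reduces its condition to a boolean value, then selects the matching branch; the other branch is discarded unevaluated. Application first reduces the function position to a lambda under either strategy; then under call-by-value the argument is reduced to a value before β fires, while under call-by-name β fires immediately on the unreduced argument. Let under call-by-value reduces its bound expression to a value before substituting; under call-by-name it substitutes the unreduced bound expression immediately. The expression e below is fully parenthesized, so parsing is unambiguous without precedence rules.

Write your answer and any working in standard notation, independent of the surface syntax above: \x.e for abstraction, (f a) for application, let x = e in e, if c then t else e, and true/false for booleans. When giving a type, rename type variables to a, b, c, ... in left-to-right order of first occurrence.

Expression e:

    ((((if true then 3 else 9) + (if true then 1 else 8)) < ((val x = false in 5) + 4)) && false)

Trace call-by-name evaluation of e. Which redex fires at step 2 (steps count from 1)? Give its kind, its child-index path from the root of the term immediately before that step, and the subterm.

Answer: if at 0.0.1 : (if true then 1 else 8)

Derivation:
step 0: ((((if true then 3 else 9) + (if true then 1 else 8)) < ((let x = false in 5) + 4)) && false)
step 1: [if@0.0.0] (((3 + (if true then 1 else 8)) < ((let x = false in 5) + 4)) && false)
step 2: [if@0.0.1] (((3 + 1) < ((let x = false in 5) + 4)) && false)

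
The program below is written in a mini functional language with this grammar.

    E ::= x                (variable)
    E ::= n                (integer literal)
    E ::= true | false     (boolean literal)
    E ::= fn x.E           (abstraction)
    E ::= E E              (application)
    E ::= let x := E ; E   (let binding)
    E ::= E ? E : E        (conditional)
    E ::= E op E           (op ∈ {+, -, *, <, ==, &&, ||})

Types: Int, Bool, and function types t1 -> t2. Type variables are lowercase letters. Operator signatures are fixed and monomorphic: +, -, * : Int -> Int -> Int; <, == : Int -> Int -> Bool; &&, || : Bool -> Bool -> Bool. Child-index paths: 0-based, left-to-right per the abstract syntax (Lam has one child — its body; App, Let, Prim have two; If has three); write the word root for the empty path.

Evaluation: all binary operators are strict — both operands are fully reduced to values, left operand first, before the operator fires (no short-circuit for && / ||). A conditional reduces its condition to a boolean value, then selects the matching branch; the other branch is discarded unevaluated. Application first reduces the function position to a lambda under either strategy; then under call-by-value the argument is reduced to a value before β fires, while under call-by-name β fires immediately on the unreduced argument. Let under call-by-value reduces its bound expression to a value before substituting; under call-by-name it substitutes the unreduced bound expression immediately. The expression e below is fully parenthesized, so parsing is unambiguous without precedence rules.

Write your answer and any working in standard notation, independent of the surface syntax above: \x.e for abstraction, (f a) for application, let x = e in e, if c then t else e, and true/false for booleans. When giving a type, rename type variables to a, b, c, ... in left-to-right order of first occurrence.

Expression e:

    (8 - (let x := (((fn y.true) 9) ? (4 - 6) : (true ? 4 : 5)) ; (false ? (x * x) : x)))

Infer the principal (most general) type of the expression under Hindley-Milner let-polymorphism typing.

Answer: Int

Trace:
  unify Int ~ Int
\y._ : a -> Bool
  unify a -> Bool ~ Int -> b
  unify a ~ Int
  unify Bool ~ b
_ _ : Bool
  unify Bool ~ Bool
  unify Int ~ Int
  unify Int ~ Int
  unify Bool ~ Bool
  unify Int ~ Int
  unify Int ~ Int
let x : Int
  unify Bool ~ Bool
x : Int
  unify Int ~ Int
x : Int
  unify Int ~ Int
x : Int
  unify Int ~ Int
  unify Int ~ Int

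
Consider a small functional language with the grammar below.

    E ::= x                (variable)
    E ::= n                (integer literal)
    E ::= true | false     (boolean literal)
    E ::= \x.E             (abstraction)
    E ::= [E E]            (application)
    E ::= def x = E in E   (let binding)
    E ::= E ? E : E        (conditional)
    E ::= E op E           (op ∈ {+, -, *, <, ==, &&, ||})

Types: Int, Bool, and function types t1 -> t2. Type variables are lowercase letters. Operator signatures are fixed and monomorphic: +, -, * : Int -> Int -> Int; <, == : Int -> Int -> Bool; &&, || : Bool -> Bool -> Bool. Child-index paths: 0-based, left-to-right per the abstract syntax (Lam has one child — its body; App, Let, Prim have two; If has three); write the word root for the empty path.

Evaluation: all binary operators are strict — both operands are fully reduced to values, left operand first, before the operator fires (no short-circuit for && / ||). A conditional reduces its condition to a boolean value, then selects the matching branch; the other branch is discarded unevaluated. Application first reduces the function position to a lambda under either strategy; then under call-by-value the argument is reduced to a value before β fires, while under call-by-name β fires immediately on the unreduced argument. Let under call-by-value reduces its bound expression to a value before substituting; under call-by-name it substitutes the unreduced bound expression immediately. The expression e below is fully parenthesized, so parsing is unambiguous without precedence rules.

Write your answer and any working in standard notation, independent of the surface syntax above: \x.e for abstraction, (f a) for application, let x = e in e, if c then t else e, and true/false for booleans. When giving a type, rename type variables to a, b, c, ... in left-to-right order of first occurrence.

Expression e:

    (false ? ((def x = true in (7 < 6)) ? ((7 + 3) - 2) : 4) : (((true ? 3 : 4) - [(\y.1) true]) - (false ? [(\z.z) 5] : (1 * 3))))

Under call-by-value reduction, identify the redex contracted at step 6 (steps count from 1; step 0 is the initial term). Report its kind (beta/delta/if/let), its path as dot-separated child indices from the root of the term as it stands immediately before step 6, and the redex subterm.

Trace:
step 0: (if false then (if (let x = true in (7 < 6)) then ((7 + 3) - 2) else 4) else (((if true then 3 else 4) - ((\y.1) true)) - (if false then ((\z.z) 5) else (1 * 3))))
step 1: [if@root] (((if true then 3 else 4) - ((\y.1) true)) - (if false then ((\z.z) 5) else (1 * 3)))
step 2: [if@0.0] ((3 - ((\y.1) true)) - (if false then ((\z.z) 5) else (1 * 3)))
step 3: [beta@0.1] ((3 - 1) - (if false then ((\z.z) 5) else (1 * 3)))
step 4: [delta@0] (2 - (if false then ((\z.z) 5) else (1 * 3)))
step 5: [if@1] (2 - (1 * 3))
step 6: [delta@1] (2 - 3)

Answer: delta at 1 : (1 * 3)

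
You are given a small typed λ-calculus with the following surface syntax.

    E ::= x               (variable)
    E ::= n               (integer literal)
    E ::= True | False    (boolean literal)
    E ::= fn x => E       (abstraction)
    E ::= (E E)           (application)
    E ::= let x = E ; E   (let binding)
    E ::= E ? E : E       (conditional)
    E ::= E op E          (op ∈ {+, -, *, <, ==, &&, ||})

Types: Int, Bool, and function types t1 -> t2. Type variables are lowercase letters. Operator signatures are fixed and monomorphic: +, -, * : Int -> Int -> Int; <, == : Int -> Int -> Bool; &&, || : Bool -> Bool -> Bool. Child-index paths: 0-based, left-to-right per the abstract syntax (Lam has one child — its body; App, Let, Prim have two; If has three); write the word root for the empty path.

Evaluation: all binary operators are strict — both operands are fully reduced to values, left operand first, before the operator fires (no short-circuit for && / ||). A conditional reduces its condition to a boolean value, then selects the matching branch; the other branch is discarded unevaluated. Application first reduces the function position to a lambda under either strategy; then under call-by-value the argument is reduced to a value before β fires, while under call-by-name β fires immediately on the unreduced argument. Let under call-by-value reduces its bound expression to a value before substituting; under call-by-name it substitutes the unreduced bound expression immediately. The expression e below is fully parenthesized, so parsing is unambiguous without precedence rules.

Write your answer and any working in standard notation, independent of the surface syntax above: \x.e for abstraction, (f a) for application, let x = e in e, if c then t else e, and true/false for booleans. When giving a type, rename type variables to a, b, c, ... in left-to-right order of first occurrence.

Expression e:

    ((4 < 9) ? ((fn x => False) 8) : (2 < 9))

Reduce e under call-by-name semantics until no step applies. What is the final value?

Trace:
step 0: (if (4 < 9) then ((\x.false) 8) else (2 < 9))
step 1: [delta@0] (if true then ((\x.false) 8) else (2 < 9))
step 2: [if@root] ((\x.false) 8)
step 3: [beta@root] false

Answer: false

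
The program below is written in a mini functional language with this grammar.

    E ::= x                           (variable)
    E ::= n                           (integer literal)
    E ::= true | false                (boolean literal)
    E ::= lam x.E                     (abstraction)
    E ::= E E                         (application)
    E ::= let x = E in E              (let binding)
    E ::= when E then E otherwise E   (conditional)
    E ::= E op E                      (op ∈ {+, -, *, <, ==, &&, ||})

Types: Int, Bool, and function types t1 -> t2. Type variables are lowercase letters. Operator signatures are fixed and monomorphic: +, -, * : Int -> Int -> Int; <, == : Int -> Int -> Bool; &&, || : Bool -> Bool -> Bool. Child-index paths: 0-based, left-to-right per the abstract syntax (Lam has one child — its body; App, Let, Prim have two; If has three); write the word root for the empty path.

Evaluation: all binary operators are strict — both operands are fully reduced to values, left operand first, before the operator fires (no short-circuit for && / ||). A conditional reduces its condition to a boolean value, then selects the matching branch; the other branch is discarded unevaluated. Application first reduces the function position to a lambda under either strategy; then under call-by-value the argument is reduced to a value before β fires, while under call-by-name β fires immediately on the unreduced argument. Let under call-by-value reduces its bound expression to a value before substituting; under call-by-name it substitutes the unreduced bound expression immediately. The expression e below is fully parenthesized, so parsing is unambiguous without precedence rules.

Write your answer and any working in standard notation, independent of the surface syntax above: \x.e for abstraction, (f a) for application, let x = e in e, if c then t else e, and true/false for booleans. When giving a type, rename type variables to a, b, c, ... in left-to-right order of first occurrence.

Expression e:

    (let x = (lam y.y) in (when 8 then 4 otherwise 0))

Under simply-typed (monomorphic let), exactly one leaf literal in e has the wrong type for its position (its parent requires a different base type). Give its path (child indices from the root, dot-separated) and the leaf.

Answer: 1.0 : 8

Trace:
y : a
\y._ : a -> a
let x : a -> a
  unify Int ~ Bool
  FAIL: mismatch Int ~ Bool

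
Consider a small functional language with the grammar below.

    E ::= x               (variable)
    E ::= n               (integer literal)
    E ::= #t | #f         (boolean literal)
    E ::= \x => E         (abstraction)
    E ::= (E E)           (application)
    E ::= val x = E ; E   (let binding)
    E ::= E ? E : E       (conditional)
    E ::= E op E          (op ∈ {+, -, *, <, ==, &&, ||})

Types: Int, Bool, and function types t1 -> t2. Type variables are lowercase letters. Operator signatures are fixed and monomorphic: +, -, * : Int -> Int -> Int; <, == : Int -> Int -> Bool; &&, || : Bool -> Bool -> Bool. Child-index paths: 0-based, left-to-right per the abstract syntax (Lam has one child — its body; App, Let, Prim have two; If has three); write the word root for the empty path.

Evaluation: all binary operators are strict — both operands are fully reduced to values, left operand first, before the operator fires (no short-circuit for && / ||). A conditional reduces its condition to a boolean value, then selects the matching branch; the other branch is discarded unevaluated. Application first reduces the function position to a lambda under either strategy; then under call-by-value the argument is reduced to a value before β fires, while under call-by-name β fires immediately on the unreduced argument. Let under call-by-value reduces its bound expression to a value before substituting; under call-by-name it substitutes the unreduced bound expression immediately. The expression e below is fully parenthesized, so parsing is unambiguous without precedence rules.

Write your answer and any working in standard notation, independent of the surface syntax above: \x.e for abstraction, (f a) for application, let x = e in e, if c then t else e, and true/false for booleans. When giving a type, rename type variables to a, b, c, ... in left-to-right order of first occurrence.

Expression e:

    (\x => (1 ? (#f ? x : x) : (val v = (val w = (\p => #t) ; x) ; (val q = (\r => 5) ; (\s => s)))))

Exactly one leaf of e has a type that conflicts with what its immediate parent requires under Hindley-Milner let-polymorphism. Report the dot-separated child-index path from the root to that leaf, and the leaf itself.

Derivation:
  unify Int ~ Bool
  FAIL: mismatch Int ~ Bool

Answer: 0.0 : 1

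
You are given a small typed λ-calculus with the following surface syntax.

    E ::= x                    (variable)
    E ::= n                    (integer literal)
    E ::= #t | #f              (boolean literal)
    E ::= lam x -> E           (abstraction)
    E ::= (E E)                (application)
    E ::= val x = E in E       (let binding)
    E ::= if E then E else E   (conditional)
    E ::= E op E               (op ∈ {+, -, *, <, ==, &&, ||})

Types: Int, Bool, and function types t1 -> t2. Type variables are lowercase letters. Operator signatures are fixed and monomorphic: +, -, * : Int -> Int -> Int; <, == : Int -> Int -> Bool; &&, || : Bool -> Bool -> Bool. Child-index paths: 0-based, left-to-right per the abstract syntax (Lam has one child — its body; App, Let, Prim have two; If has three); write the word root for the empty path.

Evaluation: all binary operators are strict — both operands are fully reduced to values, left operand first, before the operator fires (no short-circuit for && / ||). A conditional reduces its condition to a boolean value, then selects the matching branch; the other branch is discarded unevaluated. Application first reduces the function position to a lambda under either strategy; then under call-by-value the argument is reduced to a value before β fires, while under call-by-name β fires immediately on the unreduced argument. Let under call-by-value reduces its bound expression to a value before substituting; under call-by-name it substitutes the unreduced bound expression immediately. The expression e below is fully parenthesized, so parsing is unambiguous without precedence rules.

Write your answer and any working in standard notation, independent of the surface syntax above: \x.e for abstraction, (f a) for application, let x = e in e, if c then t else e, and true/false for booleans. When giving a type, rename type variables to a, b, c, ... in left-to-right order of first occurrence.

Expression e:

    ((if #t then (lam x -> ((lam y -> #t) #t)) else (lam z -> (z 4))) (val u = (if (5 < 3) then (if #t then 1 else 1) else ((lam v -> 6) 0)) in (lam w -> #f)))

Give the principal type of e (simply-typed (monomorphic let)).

Answer: Bool

Working:
  unify Bool ~ Bool
\y._ : b -> Bool
  unify b -> Bool ~ Bool -> c
  unify b ~ Bool
  unify Bool ~ c
_ _ : Bool
\x._ : a -> Bool
z : d
  unify d ~ Int -> e
_ _ : e
\z._ : (Int -> e) -> e
  unify a -> Bool ~ (Int -> e) -> e
  unify a ~ Int -> e
  unify Bool ~ e
  unify Int ~ Int
  unify Int ~ Int
  unify Bool ~ Bool
  unify Bool ~ Bool
  unify Int ~ Int
\v._ : f -> Int
  unify f -> Int ~ Int -> g
  unify f ~ Int
  unify Int ~ g
_ _ : Int
  unify Int ~ Int
let u : Int
\w._ : h -> Bool
  unify (Int -> Bool) -> Bool ~ (h -> Bool) -> i
  unify Int -> Bool ~ h -> Bool
  unify Int ~ h
  unify Bool ~ Bool
  unify Bool ~ i
_ _ : Bool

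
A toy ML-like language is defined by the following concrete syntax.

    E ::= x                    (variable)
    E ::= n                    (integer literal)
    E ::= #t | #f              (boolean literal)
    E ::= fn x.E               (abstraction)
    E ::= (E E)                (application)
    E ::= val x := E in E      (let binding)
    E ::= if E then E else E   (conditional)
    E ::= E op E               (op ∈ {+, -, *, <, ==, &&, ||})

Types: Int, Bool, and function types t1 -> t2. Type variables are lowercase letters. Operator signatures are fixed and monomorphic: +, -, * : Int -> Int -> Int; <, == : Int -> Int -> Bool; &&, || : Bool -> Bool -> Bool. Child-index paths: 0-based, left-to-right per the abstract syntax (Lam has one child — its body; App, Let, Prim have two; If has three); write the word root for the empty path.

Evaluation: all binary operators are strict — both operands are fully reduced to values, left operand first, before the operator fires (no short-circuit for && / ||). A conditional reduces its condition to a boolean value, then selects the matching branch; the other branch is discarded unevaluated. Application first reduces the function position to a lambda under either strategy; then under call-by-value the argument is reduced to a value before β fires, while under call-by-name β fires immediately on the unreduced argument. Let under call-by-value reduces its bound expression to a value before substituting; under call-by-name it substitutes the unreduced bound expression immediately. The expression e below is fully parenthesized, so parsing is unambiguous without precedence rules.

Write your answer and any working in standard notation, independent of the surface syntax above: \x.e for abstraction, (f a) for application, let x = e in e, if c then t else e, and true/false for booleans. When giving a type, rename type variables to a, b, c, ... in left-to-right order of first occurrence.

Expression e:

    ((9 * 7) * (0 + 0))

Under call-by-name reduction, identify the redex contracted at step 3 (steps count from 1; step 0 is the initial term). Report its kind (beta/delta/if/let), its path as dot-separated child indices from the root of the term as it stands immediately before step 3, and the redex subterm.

Trace:
step 0: ((9 * 7) * (0 + 0))
step 1: [delta@0] (63 * (0 + 0))
step 2: [delta@1] (63 * 0)
step 3: [delta@root] 0

Answer: delta at root : (63 * 0)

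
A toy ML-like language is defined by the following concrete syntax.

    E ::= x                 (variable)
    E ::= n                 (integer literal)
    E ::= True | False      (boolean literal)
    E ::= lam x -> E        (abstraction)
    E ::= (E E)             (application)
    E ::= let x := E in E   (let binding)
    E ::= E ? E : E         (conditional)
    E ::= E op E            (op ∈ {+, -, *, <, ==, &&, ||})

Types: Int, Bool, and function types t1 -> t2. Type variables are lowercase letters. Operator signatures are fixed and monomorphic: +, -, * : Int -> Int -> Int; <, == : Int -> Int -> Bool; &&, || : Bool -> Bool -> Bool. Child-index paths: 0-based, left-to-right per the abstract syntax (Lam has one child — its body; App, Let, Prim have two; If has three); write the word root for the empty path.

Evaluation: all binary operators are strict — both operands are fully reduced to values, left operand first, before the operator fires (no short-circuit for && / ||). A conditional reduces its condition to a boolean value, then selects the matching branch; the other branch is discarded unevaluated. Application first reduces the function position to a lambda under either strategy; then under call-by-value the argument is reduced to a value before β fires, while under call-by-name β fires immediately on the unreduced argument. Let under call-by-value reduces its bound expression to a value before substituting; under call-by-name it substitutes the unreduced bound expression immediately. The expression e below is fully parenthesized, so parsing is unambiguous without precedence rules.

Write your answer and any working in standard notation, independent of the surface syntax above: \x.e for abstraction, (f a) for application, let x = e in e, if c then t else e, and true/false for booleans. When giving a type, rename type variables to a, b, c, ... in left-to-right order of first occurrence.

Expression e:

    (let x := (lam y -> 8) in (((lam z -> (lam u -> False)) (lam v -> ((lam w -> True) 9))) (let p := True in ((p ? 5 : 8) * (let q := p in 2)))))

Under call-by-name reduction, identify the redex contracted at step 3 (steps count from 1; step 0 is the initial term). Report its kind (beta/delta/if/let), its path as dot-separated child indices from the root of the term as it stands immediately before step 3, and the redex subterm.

Answer: beta at root : ((\u.false) (let p = true in ((if p then 5 else 8) * (let q = p in 2))))

Working:
step 0: (let x = (\y.8) in (((\z.(\u.false)) (\v.((\w.true) 9))) (let p = true in ((if p then 5 else 8) * (let q = p in 2)))))
step 1: [let@root] (((\z.(\u.false)) (\v.((\w.true) 9))) (let p = true in ((if p then 5 else 8) * (let q = p in 2))))
step 2: [beta@0] ((\u.false) (let p = true in ((if p then 5 else 8) * (let q = p in 2))))
step 3: [beta@root] false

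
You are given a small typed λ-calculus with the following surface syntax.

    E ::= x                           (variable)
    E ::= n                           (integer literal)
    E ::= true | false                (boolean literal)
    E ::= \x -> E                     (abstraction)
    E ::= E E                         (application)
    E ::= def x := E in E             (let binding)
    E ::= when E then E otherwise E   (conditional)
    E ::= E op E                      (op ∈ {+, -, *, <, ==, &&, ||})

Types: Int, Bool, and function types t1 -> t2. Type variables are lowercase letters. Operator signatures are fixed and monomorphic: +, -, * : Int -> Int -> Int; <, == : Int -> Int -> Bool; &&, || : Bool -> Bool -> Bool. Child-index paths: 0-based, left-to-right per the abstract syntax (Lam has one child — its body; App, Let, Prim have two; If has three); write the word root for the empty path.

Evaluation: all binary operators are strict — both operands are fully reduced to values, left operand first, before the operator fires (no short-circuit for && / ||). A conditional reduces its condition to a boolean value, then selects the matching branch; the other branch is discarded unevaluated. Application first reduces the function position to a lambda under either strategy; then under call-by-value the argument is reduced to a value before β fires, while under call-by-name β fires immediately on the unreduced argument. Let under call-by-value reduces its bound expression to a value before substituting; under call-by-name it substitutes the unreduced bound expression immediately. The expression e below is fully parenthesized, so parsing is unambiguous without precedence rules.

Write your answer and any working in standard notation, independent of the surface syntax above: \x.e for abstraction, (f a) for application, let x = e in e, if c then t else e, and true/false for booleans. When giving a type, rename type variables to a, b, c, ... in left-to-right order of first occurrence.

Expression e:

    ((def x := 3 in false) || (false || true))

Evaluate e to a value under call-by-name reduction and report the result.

Answer: true

Working:
step 0: ((let x = 3 in false) || (false || true))
step 1: [let@0] (false || (false || true))
step 2: [delta@1] (false || true)
step 3: [delta@root] true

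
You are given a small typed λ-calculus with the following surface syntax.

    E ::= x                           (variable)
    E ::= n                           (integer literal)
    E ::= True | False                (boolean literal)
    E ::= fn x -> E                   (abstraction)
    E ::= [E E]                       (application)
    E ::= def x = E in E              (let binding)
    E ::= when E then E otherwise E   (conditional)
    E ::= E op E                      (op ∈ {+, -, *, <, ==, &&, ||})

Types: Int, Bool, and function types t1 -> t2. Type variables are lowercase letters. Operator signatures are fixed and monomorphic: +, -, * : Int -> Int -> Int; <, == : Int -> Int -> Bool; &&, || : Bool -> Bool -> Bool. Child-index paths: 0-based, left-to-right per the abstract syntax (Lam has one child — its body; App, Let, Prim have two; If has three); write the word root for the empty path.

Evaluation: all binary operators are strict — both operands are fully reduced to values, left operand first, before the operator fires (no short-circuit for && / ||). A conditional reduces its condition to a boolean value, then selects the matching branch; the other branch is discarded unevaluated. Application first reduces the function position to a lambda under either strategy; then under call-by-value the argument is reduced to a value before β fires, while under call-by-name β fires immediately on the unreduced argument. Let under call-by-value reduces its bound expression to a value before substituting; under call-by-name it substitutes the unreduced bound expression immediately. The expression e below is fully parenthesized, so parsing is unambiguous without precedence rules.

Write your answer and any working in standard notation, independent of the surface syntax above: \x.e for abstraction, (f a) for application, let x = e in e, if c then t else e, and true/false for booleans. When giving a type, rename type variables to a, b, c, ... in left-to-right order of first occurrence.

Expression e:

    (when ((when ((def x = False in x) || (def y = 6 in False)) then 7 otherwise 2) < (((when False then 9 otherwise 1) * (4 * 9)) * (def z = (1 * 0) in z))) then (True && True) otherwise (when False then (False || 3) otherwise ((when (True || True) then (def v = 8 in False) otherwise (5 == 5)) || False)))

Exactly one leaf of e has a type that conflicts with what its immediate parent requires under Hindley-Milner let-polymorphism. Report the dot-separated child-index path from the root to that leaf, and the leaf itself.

Working:
let x : Bool
x : Bool
  unify Bool ~ Bool
let y : Int
  unify Bool ~ Bool
  unify Bool ~ Bool
  unify Int ~ Int
  unify Int ~ Int
  unify Bool ~ Bool
  unify Int ~ Int
  unify Int ~ Int
  unify Int ~ Int
  unify Int ~ Int
  unify Int ~ Int
  unify Int ~ Int
  unify Int ~ Int
  unify Int ~ Int
let z : Int
z : Int
  unify Int ~ Int
  unify Int ~ Int
  unify Bool ~ Bool
  unify Bool ~ Bool
  unify Bool ~ Bool
  unify Bool ~ Bool
  unify Bool ~ Bool
  unify Int ~ Bool
  FAIL: mismatch Int ~ Bool

Answer: 2.1.1 : 3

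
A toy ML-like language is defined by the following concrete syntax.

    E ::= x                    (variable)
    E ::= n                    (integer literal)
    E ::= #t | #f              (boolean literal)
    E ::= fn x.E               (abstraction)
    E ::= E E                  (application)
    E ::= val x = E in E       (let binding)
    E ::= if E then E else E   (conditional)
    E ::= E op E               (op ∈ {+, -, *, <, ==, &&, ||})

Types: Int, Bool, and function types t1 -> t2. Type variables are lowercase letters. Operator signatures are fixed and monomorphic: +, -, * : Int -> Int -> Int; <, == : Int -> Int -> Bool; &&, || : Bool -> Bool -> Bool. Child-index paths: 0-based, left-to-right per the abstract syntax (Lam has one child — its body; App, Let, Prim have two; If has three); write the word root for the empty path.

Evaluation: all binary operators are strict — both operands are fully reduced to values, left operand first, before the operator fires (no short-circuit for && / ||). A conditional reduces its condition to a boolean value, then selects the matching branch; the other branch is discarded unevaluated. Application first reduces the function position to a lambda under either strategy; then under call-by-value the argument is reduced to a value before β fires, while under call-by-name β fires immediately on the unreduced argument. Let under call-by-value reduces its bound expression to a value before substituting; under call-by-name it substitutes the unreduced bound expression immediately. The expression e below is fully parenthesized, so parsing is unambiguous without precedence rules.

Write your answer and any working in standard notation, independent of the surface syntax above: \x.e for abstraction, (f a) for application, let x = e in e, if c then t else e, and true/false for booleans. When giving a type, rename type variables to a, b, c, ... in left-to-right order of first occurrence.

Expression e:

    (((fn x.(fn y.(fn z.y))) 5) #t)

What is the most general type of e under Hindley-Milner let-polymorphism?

Answer: a -> Bool

Derivation:
y : b
\z._ : c -> b
\y._ : b -> c -> b
\x._ : a -> b -> c -> b
  unify a -> b -> c -> b ~ Int -> d
  unify a ~ Int
  unify b -> c -> b ~ d
_ _ : b -> c -> b
  unify b -> c -> b ~ Bool -> e
  unify b ~ Bool
  unify c -> Bool ~ e
_ _ : c -> Bool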